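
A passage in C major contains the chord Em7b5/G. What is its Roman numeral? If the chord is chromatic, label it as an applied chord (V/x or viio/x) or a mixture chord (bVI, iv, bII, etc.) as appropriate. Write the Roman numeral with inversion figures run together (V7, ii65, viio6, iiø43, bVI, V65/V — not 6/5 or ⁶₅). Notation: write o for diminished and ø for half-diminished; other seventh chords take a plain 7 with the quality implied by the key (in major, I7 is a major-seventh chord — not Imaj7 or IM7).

Stacked in thirds the chord is E-G-Bb-D: a half-diminished seventh chord on E.
E sits a half step below F (IV in C major); a diminished chord there is the applied leading-tone chord of IV.
With G in the bass the chord is in first inversion, so the figured bass is 65.

viiø65/IV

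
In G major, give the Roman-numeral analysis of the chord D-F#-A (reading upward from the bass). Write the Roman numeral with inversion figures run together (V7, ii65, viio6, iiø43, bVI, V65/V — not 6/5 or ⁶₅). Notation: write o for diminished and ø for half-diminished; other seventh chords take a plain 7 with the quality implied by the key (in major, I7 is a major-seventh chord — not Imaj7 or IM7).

V

Stacked in thirds the chord is D-F#-A: a major triad on D.
D is scale degree 5 in G major, and a major triad on that degree is written V.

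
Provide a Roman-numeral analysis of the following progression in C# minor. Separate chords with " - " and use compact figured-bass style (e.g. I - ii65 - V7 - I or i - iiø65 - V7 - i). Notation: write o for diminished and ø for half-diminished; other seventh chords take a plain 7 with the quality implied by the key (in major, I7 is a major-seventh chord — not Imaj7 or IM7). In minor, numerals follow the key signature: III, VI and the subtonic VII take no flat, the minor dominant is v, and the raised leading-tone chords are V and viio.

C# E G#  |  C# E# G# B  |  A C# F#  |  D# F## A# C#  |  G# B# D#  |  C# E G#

i - V7/iv - iv6 - V7/V - V - i

C#-E-G#: root C# is the tonic; minor triad there is i.
C#-E#-G#-B: chromatic; C# is V of iv, so V7/iv.
A-C#-F#: root F# is the subdominant; minor triad there is iv6.
D#-F##-A#-C#: chromatic; D# is V of V, so V7/V.
G#-B#-D# has root G#, degree 5 in C# minor, so V.
C#-E-G#: minor triad on C# = scale degree 1 → i.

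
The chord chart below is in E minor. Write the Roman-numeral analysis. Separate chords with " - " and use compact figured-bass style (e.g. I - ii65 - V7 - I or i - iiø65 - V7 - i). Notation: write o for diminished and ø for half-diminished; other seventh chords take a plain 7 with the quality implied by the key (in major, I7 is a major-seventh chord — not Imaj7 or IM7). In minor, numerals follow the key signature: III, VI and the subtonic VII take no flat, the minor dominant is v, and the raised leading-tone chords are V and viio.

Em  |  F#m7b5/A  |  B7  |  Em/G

Em has root E, degree 1 in E minor, so i.
F#m7b5/A: half-diminished seventh chord on F# = scale degree 2 → iiø65.
B7: root B is the dominant; dominant seventh chord there is V7.
Em/G has root E, degree 1 in E minor, so i6.

i - iiø65 - V7 - i6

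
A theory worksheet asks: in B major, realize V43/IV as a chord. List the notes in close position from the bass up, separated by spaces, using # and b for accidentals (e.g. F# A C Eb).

F# A B D#

The slash means an applied dominant: we want the dominant of IV. In B major, IV is E major, and its dominant is built on B.
Building a dominant seventh chord on B gives B-D#-F#-A.
The figured bass 43 indicates second inversion, placing the fifth (F#) in the bass: F#-A-B-D#.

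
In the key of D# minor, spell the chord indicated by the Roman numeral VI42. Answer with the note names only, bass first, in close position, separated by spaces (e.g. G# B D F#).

A# B D# F#

The numeral's case and figure indicate a major seventh chord. In D# minor its root, the submediant, is B.
Stacking thirds from B gives B-D#-F#-A#.
The figured bass 42 indicates third inversion, placing the seventh (A#) in the bass: A#-B-D#-F#.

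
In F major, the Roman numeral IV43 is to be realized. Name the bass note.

F

IV in F major has root Bb; the chord is Bb-D-F-A.
The figure 43 means second inversion — the fifth is in the bass.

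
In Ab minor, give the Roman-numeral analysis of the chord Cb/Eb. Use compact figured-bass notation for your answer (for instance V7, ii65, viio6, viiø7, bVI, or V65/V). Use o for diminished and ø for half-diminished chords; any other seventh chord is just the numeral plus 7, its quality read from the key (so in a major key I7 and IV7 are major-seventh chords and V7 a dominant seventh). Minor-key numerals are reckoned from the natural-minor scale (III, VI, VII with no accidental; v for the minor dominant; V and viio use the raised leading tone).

III6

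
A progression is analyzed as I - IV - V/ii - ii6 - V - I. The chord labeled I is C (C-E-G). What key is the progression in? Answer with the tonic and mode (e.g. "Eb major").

C major

The anchor chord is a major triad on C, labeled I.
If C is scale degree 1 and the mode makes that degree carry a major triad, the tonic is C and the mode is major.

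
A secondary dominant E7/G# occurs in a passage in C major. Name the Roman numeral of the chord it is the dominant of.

vi

The chord is a dominant seventh chord on E.
A dominant resolves down a perfect fifth: E → A. In C major, A is scale degree 6, i.e. vi.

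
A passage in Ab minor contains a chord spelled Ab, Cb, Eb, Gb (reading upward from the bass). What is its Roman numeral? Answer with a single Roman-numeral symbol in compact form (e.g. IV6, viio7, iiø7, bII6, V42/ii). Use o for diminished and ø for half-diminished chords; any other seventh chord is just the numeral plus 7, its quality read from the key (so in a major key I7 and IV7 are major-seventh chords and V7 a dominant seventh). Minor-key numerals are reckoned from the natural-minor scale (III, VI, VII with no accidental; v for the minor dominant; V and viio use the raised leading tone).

Stacked in thirds the chord is Ab-Cb-Eb-Gb: a minor seventh chord on Ab.
Ab is scale degree 1 in Ab minor, and a minor seventh chord on that degree is written i7.

i7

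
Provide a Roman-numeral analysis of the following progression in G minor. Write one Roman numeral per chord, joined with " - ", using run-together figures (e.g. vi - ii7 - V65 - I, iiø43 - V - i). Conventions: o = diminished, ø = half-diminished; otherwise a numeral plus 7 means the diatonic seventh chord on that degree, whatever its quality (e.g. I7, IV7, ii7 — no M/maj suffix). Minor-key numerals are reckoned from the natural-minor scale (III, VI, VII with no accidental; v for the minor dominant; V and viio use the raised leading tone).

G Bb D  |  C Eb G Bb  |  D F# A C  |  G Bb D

i - iv7 - V7 - i

G-Bb-D: root G is the tonic; minor triad there is i.
C-Eb-G-Bb: root C is the subdominant; minor seventh chord there is iv7.
D-F#-A-C: dominant seventh chord on D = scale degree 5 → V7.
G-Bb-D has root G, degree 1 in G minor, so i.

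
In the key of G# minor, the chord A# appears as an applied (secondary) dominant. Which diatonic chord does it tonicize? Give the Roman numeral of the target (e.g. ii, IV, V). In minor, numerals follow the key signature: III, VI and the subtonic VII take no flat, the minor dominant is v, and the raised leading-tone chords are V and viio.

V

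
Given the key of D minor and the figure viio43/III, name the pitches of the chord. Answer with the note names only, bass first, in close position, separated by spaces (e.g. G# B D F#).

Bb Db E G

The slash marks an applied leading-tone chord: viio of III. In D minor, III is F, so the leading tone to it is E, a half step below.
Building a fully diminished seventh chord on E gives E-G-Bb-Db.
With the 43 figure the chord is in second inversion; from the bass Bb upward in close position it reads Bb-Db-E-G.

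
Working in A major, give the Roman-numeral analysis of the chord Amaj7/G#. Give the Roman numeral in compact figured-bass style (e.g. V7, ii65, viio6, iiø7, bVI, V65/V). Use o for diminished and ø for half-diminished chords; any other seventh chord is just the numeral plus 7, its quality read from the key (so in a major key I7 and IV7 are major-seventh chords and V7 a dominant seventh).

I42

The pitches A-C#-E-G# form a major seventh chord rooted on A.
In A major, A is the tonic; the diatonic major seventh chord there is I7.
With G# in the bass the chord is in third inversion, so the figured bass is 42.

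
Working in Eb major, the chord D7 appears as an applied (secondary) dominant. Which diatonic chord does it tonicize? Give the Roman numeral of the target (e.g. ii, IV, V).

iii

The chord is a dominant seventh chord on D.
A dominant resolves down a perfect fifth: D → G. In Eb major, G is scale degree 3, i.e. iii.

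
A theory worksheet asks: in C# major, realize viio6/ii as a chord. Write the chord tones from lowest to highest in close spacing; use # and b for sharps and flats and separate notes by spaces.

viio6/ii is a secondary leading-tone chord. The target ii is D# in C# major; the applied chord is rooted a semitone below, on C##.
Building a diminished triad on C## gives C##-E#-G#.
With the 6 figure the chord is in first inversion; from the bass E# upward in close position it reads E#-G#-C##.

E# G# C##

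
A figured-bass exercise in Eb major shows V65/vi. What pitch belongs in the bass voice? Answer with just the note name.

The applied chord V65/vi is rooted on G: G-B-D-F.
The figure 65 means first inversion — the third is in the bass.

B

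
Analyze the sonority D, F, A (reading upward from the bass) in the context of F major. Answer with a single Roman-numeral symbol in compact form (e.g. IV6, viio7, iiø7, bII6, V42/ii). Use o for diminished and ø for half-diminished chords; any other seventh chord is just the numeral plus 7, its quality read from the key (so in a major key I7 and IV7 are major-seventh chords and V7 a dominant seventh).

vi

The pitches D-F-A form a minor triad rooted on D.
D is scale degree 6 in F major, and a minor triad on that degree is written vi.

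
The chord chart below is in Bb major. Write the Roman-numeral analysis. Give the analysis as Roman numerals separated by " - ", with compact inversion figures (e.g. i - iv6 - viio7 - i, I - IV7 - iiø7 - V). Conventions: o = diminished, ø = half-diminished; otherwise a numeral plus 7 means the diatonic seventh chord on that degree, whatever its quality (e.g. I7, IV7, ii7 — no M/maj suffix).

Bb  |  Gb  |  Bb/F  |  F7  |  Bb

Bb: root Bb is the tonic; major triad there is I.
Gb is non-diatonic — bVI, a mixture chord from Bb minor.
Bb/F: root Bb is the tonic; major triad there is I64.
F7 has root F, degree 5 in Bb major, so V7.
Bb: major triad on Bb = scale degree 1 → I.

I - bVI - I64 - V7 - I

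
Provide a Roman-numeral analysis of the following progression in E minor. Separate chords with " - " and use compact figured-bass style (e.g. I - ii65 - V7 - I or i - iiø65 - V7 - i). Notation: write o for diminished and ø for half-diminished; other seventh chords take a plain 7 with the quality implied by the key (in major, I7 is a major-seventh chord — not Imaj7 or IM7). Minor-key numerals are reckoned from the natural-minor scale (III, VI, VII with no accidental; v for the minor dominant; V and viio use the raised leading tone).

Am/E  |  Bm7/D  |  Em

Am/E: minor triad on A = scale degree 4 → iv64.
Bm7/D: root B is the dominant; minor seventh chord there is v65.
Em: root E is the tonic; minor triad there is i.

iv64 - v65 - i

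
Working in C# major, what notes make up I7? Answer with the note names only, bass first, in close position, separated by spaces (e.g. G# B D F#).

The numeral's case and figure indicate a major seventh chord. In C# major its root, the tonic, is C#.
Stacking thirds from C# gives C#-E#-G#-B#.

C# E# G# B#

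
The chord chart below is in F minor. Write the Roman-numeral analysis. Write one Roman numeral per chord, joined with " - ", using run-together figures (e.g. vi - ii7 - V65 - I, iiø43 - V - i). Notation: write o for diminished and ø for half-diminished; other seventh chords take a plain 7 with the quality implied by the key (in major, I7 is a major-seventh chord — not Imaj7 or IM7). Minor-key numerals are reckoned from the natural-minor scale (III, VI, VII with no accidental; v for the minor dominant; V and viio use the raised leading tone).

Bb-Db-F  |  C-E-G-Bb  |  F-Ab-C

iv - V7 - i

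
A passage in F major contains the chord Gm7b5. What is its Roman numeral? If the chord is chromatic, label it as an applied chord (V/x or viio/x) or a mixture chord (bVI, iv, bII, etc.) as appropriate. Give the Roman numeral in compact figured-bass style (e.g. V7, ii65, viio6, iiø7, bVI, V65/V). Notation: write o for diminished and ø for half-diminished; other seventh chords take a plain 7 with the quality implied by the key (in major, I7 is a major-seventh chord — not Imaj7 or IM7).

iiø7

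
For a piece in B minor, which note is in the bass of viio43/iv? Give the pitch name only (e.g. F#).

A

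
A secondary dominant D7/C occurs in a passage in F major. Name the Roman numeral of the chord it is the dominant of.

ii

The chord is a dominant seventh chord on D.
A dominant resolves down a perfect fifth: D → G. In F major, G is scale degree 2, i.e. ii.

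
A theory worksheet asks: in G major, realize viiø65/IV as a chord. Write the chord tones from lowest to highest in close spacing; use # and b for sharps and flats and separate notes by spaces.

D F A B

The slash marks an applied leading-tone chord: viio of IV. In G major, IV is C, so the leading tone to it is B, a half step below.
Building a half-diminished seventh chord on B gives B-D-F-A.
The figured bass 65 indicates first inversion, placing the third (D) in the bass: D-F-A-B.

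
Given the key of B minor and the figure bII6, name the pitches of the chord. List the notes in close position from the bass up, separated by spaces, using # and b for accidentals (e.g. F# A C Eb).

bII6 is the Neapolitan sixth — a major triad on the lowered second degree, here in its customary first inversion. In B minor that root is C.
So the chord is C-E-G, a major triad.
The figured bass 6 indicates first inversion, placing the third (E) in the bass: E-G-C.

E G C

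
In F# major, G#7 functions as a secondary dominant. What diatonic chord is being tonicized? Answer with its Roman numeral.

V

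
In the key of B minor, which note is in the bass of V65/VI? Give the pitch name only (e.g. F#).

The applied chord V65/VI is rooted on D: D-F#-A-C.
The figure 65 means first inversion — the third is in the bass.

F#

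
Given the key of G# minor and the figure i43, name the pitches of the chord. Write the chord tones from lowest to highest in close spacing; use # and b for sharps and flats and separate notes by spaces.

D# F# G# B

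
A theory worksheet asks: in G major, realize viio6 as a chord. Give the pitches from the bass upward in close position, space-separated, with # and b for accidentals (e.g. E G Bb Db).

In G major, the seventh degree is F#, and the diatonic chord built there is a diminished triad.
Stacking thirds from F# gives F#-A-C.
The figured bass 6 indicates first inversion, placing the third (A) in the bass: A-C-F#.

A C F#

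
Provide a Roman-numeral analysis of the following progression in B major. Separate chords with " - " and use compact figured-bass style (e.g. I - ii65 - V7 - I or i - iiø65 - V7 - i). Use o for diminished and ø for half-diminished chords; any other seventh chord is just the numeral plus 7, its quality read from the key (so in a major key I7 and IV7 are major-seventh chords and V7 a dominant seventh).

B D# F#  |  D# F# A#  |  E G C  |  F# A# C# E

B-D#-F#: major triad on B = scale degree 1 → I.
D#-F#-A#: root D# is the mediant; minor triad there is iii.
E-G-C is non-diatonic — a major triad on the lowered supertonic (C): the Neapolitan sixth, bII6 (third, E, in the bass — hence the 6).
F#-A#-C#-E has root F#, degree 5 in B major, so V7.

I - iii - bII6 - V7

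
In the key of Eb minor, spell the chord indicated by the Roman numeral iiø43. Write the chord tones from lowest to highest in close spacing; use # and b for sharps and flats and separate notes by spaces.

In Eb minor, the supertonic is F, and the diatonic chord built there is a half-diminished seventh chord.
Stacking thirds from F gives F-Ab-Cb-Eb.
With the 43 figure the chord is in second inversion; from the bass Cb upward in close position it reads Cb-Eb-F-Ab.

Cb Eb F Ab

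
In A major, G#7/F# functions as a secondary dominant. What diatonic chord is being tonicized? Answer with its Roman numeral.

iii

The chord is a dominant seventh chord on G#.
A dominant resolves down a perfect fifth: G# → C#. In A major, C# is scale degree 3, i.e. iii.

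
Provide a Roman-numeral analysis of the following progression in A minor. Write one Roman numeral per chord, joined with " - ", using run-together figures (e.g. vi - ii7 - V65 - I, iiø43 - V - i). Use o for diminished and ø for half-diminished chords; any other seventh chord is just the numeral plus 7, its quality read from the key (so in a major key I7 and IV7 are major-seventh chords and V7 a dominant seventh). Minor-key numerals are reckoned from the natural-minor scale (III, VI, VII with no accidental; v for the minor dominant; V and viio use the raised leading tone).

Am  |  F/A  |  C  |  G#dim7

Am: minor triad on A = scale degree 1 → i.
F/A: root F is the submediant; major triad there is VI6.
C: major triad on C = scale degree 3 → III.
G#dim7: root G# is the leading tone; fully diminished seventh chord there is viio7.

i - VI6 - III - viio7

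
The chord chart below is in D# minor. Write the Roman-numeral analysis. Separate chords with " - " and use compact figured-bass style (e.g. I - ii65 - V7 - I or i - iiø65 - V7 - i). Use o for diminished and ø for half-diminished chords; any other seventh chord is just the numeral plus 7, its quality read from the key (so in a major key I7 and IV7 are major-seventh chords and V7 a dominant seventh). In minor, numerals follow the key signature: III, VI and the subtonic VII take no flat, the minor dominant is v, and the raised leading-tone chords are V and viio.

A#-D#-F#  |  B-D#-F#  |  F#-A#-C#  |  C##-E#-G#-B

i64 - VI - III - viio7

A#-D#-F#: root D# is the tonic; minor triad there is i64.
B-D#-F#: root B is the submediant; major triad there is VI.
F#-A#-C#: root F# is the mediant; major triad there is III.
C##-E#-G#-B: fully diminished seventh chord on C## = scale degree 7 → viio7.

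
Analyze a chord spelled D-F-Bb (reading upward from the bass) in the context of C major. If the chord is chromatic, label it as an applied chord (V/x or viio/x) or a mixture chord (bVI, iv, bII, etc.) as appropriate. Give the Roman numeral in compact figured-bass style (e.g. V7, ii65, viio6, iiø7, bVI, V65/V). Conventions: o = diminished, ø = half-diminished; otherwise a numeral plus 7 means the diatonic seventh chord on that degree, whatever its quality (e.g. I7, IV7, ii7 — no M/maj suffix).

Stacked in thirds the chord is Bb-D-F: a major triad on Bb.
Bb is the lowered seventh degree of C major (diatonic 7 would be B). This is a major triad on the lowered seventh degree (the subtonic), borrowed from the parallel minor.
With D in the bass the chord is in first inversion, so the figured bass is 6.

bVII6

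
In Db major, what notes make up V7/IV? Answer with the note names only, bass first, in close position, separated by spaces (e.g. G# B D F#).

Db F Ab Cb

V7/IV is a secondary dominant — the dominant seventh of IV. IV in Db major is Gb, so the applied chord's root is Db, a perfect fifth above.
Building a dominant seventh chord on Db gives Db-F-Ab-Cb.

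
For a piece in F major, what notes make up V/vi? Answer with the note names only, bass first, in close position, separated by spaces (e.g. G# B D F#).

V/vi is a secondary dominant — the dominant triad of vi. vi in F major is D, so the applied chord's root is A, a perfect fifth above.
Building a major triad on A gives A-C#-E.

A C# E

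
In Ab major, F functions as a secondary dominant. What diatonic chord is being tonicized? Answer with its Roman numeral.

ii

The chord is a major triad on F.
A dominant resolves down a perfect fifth: F → Bb. In Ab major, Bb is scale degree 2, i.e. ii.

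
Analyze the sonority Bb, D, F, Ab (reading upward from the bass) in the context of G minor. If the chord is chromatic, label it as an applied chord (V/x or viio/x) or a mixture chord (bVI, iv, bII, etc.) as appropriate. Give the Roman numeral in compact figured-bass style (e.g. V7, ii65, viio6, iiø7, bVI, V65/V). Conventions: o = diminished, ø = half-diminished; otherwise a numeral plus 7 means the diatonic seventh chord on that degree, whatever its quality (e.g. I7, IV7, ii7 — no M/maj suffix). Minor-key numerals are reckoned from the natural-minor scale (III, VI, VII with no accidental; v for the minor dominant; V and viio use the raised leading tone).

Stacked in thirds the chord is Bb-D-F-Ab: a dominant seventh chord on Bb.
Bb is not a diatonic chord root with this quality in G minor, but it lies a perfect fifth above Eb (VI), so the chord functions as an applied dominant of VI.

V7/VI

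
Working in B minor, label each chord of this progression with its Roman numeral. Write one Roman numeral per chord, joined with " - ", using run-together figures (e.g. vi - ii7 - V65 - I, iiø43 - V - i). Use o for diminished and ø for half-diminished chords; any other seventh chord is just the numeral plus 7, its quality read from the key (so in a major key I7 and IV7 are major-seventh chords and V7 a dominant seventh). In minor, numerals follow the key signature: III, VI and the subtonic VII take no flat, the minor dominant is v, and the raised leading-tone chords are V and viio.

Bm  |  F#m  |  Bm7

i - v - i7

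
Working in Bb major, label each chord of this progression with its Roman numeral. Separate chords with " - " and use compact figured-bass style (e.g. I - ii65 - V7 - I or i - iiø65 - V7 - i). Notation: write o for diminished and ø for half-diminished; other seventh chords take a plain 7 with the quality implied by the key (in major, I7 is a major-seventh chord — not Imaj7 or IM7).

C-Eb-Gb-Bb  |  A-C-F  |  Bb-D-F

C-Eb-Gb-Bb is non-diatonic — iiø7, a mixture chord from Bb minor.
A-C-F has root F, degree 5 in Bb major, so V6.
Bb-D-F: root Bb is the tonic; major triad there is I.

iiø7 - V6 - I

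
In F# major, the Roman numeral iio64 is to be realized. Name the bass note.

iio in F# major has root G#; the chord is G#-B-D.
The figure 64 means second inversion — the fifth is in the bass.

D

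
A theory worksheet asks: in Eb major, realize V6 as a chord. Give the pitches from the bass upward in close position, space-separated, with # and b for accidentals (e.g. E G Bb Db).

D F Bb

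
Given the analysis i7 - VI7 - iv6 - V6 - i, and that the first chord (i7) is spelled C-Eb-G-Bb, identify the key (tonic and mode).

C minor

i7 is given as C-Eb-G-Bb — a minor seventh chord with root C.
If C is scale degree 1 and the mode makes that degree carry a minor seventh chord, the tonic is C and the mode is minor.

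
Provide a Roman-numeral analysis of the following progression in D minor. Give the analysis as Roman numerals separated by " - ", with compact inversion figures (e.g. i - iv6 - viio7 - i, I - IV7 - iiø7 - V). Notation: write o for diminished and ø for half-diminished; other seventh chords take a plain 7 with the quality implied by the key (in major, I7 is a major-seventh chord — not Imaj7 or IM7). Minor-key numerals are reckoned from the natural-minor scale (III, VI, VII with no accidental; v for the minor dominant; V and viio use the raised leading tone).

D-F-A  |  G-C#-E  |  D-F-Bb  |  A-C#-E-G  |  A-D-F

i - viio64 - VI6 - V7 - i64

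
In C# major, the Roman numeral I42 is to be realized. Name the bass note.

I in C# major has root C#; the chord is C#-E#-G#-B#.
The figure 42 means third inversion — the seventh is in the bass.

B#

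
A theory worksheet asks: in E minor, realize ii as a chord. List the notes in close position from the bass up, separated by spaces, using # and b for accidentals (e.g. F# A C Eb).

Scale degree 2 in E minor is F#; here the chord built on it is altered to a minor triad. ii is the minor supertonic, borrowed from the parallel major (the Dorian ii).
So the chord is F#-A-C#.

F# A C#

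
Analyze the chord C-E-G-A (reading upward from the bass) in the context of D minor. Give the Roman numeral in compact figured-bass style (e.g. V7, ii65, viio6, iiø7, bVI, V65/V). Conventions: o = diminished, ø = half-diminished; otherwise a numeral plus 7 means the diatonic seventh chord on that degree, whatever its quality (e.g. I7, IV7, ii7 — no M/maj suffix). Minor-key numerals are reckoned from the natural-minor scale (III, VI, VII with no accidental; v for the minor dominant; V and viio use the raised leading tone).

v65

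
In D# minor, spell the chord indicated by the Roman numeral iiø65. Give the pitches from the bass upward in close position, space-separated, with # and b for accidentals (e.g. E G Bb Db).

In D# minor, the second degree is E#, and the diatonic chord built there is a half-diminished seventh chord.
That chord is spelled E#-G#-B-D#.
With the 65 figure the chord is in first inversion; from the bass G# upward in close position it reads G#-B-D#-E#.

G# B D# E#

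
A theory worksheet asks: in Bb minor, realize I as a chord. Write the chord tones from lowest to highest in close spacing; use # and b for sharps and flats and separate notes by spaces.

Bb D F

Scale degree 1 in Bb minor is Bb; here the chord built on it is altered to a major triad. I is the major tonic (Picardy third), borrowed from the parallel major.
So the chord is Bb-D-F.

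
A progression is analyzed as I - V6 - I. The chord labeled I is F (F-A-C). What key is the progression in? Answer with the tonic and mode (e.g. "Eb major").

F major

The chord F is a major triad rooted on F; its label is I.
If F is scale degree 1 and the mode makes that degree carry a major triad, the tonic is F and the mode is major.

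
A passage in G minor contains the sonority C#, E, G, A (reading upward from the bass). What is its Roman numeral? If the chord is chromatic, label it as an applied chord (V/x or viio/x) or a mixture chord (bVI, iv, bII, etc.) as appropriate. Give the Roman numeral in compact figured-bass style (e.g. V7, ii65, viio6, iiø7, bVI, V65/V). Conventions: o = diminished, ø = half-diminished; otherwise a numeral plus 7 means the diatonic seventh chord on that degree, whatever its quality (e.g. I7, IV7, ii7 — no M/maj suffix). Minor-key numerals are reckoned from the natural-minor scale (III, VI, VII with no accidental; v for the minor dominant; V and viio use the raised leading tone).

The pitches A-C#-E-G form a dominant seventh chord rooted on A.
A is not a diatonic chord root with this quality in G minor, but it lies a perfect fifth above D (V), so the chord functions as an applied dominant of V.
With C# in the bass the chord is in first inversion, so the figured bass is 65.

V65/V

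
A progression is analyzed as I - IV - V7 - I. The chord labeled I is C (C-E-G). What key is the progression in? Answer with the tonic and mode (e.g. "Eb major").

The anchor chord is a major triad on C, labeled I.
If C is scale degree 1 and the mode makes that degree carry a major triad, the tonic is C and the mode is major.

C major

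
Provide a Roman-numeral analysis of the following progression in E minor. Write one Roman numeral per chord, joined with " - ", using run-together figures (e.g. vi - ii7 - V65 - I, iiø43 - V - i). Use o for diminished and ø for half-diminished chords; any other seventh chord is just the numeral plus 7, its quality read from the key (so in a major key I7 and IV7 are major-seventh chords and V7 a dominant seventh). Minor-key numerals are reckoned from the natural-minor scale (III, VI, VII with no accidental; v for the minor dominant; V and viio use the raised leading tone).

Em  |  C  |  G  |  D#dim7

i - VI - III - viio7

Em: root E is the tonic; minor triad there is i.
C: root C is the submediant; major triad there is VI.
G: root G is the mediant; major triad there is III.
D#dim7: fully diminished seventh chord on D# = scale degree 7 → viio7.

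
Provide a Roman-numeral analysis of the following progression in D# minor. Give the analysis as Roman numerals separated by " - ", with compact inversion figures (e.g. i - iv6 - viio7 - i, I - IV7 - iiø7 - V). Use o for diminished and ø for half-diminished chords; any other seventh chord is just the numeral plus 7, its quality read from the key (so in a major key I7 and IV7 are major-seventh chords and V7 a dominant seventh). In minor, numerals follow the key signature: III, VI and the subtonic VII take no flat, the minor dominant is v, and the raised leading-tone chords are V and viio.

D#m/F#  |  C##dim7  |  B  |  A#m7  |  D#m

i6 - viio7 - VI - v7 - i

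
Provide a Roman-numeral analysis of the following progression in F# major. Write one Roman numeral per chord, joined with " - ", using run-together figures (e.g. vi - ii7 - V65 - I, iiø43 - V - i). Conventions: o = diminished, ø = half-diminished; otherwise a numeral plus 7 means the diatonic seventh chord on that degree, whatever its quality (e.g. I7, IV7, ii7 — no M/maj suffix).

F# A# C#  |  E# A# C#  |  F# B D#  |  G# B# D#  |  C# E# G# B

I - iii64 - IV64 - V/V - V7

F#-A#-C#: major triad on F# = scale degree 1 → I.
E#-A#-C#: root A# is the mediant; minor triad there is iii64.
F#-B-D# has root B, degree 4 in F# major, so IV64.
G#-B#-D# is the secondary dominant of V (major triad on G#): V/V.
C#-E#-G#-B: dominant seventh chord on C# = scale degree 5 → V7.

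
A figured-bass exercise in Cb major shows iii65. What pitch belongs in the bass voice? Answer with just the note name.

Gb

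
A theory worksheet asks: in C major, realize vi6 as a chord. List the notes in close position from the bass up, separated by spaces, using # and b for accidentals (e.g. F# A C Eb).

C E A

The numeral's case and figure indicate a minor triad. In C major its root, the sixth degree, is A.
That chord is spelled A-C-E.
With the 6 figure the chord is in first inversion; from the bass C upward in close position it reads C-E-A.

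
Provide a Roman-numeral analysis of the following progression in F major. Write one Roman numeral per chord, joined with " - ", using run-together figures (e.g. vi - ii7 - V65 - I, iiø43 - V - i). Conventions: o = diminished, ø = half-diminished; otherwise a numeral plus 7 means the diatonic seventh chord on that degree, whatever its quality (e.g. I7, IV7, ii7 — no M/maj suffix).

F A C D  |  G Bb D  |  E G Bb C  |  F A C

vi65 - ii - V65 - I

F-A-C-D: root D is the submediant; minor seventh chord there is vi65.
G-Bb-D has root G, degree 2 in F major, so ii.
E-G-Bb-C: root C is the dominant; dominant seventh chord there is V65.
F-A-C has root F, degree 1 in F major, so I.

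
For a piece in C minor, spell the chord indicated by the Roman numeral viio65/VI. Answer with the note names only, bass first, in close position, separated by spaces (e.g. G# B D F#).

viio65/VI is a secondary leading-tone chord. The target VI is Ab in C minor; the applied chord is rooted a semitone below, on G.
Building a fully diminished seventh chord on G gives G-Bb-Db-Fb.
The figured bass 65 indicates first inversion, placing the third (Bb) in the bass: Bb-Db-Fb-G.

Bb Db Fb G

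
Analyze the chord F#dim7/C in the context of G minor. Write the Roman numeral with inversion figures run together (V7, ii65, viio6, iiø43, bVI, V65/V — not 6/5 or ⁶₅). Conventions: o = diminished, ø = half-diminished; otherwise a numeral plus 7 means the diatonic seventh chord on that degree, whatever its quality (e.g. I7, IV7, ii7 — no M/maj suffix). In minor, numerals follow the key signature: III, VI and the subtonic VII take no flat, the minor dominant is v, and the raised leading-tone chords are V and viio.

The pitches F#-A-C-Eb form a fully diminished seventh chord rooted on F#.
F# is scale degree 7 in G minor, and a fully diminished seventh chord on that degree is written viio7.
With C in the bass the chord is in second inversion, so the figured bass is 43.

viio43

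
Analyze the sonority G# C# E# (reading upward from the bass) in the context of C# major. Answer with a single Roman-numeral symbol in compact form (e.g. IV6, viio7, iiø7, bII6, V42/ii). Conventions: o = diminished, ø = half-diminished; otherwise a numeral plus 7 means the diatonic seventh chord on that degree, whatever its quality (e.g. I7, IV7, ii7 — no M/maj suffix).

Stacked in thirds the chord is C#-E#-G#: a major triad on C#.
In C# major, C# is the tonic; the diatonic major triad there is I.
With G# in the bass the chord is in second inversion, so the figured bass is 64.

I64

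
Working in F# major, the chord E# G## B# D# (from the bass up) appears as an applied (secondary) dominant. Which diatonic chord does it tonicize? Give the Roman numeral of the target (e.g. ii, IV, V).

The chord is a dominant seventh chord on E#.
A dominant resolves down a perfect fifth: E# → A#. In F# major, A# is scale degree 3, i.e. iii.

iii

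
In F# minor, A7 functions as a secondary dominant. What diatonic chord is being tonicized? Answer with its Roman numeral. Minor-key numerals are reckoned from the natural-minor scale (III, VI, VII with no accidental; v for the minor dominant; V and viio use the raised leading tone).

VI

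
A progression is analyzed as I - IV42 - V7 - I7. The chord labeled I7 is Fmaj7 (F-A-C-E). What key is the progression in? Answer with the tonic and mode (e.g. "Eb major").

I7 is given as F-A-C-E — a major seventh chord with root F.
If F is scale degree 1 and the mode makes that degree carry a major seventh chord, the tonic is F and the mode is major.

F major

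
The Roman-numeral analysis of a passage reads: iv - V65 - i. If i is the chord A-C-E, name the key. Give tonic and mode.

A minor

The chord Am is a minor triad rooted on A; its label is i.
If A is scale degree 1 and the mode makes that degree carry a minor triad, the tonic is A and the mode is minor.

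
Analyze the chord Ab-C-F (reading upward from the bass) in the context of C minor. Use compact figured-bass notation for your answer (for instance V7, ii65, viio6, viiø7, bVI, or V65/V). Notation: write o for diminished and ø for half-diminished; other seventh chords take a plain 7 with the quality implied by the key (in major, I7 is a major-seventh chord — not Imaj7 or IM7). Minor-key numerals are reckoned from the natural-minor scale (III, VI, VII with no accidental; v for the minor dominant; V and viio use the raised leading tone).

iv6

The pitches F-Ab-C form a minor triad rooted on F.
In C minor, F is the subdominant; the diatonic minor triad there is iv.
With Ab in the bass the chord is in first inversion, so the figured bass is 6.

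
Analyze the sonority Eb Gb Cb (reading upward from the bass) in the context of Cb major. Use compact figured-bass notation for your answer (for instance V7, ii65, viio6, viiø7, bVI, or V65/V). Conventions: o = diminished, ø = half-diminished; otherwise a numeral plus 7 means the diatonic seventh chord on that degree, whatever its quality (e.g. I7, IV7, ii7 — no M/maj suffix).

I6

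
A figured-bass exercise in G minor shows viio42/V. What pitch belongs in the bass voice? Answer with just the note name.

Bb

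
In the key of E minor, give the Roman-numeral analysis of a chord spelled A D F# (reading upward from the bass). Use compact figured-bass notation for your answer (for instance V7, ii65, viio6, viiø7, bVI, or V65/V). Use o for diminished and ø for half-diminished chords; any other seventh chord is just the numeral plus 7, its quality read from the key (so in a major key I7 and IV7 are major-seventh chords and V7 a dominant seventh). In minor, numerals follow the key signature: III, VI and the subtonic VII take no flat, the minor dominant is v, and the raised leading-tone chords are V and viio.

VII64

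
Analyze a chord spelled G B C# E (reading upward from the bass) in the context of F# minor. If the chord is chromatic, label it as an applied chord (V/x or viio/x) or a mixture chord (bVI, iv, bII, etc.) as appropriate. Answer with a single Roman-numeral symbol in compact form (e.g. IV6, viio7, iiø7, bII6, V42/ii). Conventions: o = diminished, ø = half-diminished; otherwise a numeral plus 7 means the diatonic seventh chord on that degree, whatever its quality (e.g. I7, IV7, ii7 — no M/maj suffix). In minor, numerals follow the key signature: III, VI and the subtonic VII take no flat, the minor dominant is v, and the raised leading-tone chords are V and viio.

viiø43/VI

Stacked in thirds the chord is C#-E-G-B: a half-diminished seventh chord on C#.
C# sits a half step below D (VI in F# minor); a diminished chord there is the applied leading-tone chord of VI.
With G in the bass the chord is in second inversion, so the figured bass is 43.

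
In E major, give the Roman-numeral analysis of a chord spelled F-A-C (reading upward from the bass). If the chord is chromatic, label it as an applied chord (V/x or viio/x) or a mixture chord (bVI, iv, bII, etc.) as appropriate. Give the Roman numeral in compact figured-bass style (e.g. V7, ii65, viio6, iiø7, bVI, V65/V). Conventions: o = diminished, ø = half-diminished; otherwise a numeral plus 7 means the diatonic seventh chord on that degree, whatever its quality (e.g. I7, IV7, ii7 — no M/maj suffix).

Stacked in thirds the chord is F-A-C: a major triad on F.
F is the lowered second degree of E major (diatonic 2 would be F#). This is the Neapolitan chord — a major triad on the lowered second degree.

bII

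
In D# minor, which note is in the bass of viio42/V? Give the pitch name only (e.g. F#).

The applied chord viio42/V is rooted on G##: G##-B#-D#-F#.
The figure 42 means third inversion — the seventh is in the bass.

F#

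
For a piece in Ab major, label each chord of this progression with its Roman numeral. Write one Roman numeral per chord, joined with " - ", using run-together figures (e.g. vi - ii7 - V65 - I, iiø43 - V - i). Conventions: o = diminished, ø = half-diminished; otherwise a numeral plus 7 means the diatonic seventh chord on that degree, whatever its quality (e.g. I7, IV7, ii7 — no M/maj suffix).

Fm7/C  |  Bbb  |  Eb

vi43 - bII - V

Fm7/C has root F, degree 6 in Ab major, so vi43.
Bbb: Bbb with this quality isn't in the key; a major triad on b2 is the Neapolitan chord, bII.
Eb: major triad on Eb = scale degree 5 → V.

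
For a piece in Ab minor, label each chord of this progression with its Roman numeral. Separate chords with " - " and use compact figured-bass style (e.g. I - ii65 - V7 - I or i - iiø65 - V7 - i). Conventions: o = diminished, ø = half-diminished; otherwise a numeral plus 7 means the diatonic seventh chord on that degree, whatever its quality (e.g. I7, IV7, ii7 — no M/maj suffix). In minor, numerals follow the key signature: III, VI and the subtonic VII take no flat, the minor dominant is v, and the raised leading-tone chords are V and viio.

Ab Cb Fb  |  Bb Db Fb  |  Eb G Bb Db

VI6 - iio - V7

Ab-Cb-Fb has root Fb, degree 6 in Ab minor, so VI6.
Bb-Db-Fb has root Bb, degree 2 in Ab minor, so iio.
Eb-G-Bb-Db: dominant seventh chord on Eb = scale degree 5 → V7.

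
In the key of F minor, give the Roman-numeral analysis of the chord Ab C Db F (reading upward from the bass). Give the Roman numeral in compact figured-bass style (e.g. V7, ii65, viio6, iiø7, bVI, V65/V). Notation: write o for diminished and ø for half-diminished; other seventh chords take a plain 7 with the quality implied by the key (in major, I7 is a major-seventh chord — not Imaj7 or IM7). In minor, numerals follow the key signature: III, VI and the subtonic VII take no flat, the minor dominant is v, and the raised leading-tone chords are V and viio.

The pitches Db-F-Ab-C form a major seventh chord rooted on Db.
Db is scale degree 6 in F minor, and a major seventh chord on that degree is written VI7.
With Ab in the bass the chord is in second inversion, so the figured bass is 43.

VI43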